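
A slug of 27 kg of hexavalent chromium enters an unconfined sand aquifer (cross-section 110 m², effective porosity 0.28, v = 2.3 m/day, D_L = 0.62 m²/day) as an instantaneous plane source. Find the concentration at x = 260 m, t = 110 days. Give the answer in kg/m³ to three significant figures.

0.0250 kg/m³

For an instantaneous plane source, C(x,t) = M/(n_e·A·√(4πDt)) · exp(−(x−vt)²/(4Dt)), with n_e·A the pore (flow) area.
Plume center vt = 2.3 × 110 = 253 m, so the well at 260 m is 7 m downgradient of the peak.
√(4πDt) = 29.28 m, giving peak height M/(n_e·A·√(4πDt)) = 27/(0.28 × 110 × 29.28) = 0.02994 kg/m³.
(x−vt)²/(4Dt) = (7)²/(4 × 0.62 × 110) = 0.1796; exp(−0.1796) = 0.8356.
C = 0.02994 × 0.8356 = 0.0250 kg/m³.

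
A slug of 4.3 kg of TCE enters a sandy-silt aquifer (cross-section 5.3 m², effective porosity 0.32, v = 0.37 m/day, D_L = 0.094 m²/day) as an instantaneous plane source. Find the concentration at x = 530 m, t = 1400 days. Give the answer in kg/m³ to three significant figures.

For an instantaneous plane source, C(x,t) = M/(n_e·A·√(4πDt)) · exp(−(x−vt)²/(4Dt)), with n_e·A the pore (flow) area.
Plume center vt = 0.37 × 1400 = 518 m, so the well at 530 m is 12 m downgradient of the peak.
√(4πDt) = 40.67 m, giving peak height M/(n_e·A·√(4πDt)) = 4.3/(0.32 × 5.3 × 40.67) = 0.06234 kg/m³.
(x−vt)²/(4Dt) = (12)²/(4 × 0.094 × 1400) = 0.2736; exp(−0.2736) = 0.7606.
C = 0.06234 × 0.7606 = 0.0474 kg/m³.

0.0474 kg/m³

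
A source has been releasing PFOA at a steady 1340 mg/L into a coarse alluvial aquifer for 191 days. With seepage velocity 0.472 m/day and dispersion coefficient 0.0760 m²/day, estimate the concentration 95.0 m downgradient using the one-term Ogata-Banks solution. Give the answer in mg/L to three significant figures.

247 mg/L

For a continuous step input, C/C₀ ≈ ½·erfc((x−vt)/(2√(Dt))).
vt = 0.472 × 191 = 90.152 m and 2√(Dt) = 2√(0.0760 × 191) = 7.620 m.
Argument (x−vt)/(2√(Dt)) = (95.0 − 90.152)/7.620 = 0.6362; ½·erfc(0.6362) = 0.1841.
C = 1340 × 0.1841 = 247 mg/L.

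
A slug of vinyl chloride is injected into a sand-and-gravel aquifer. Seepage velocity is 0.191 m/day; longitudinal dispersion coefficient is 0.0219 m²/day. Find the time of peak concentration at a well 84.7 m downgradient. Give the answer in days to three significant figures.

For the 1D instantaneous-source solution, setting ∂C/∂t = 0 at fixed x gives v²t² + 2Dt − x² = 0, so t = (√(D² + v²x²) − D)/v².
√(D² + v²x²) = √(0.0219² + 0.191² × 84.7²) = 16.18; v² = 0.036481.
t = (16.18 − 0.0219)/0.036481 = 443 days (vs. the pure-advection estimate x/v = 443 d).

443 days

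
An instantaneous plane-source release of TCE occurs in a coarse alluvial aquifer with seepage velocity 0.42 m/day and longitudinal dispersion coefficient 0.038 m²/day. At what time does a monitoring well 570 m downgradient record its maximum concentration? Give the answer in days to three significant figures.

For the 1D instantaneous-source solution, setting ∂C/∂t = 0 at fixed x gives v²t² + 2Dt − x² = 0, so t = (√(D² + v²x²) − D)/v².
√(D² + v²x²) = √(0.038² + 0.42² × 570²) = 239.4; v² = 0.1764.
t = (239.4 − 0.038)/0.1764 = 1360 days (vs. the pure-advection estimate x/v = 1360 d).

1360 days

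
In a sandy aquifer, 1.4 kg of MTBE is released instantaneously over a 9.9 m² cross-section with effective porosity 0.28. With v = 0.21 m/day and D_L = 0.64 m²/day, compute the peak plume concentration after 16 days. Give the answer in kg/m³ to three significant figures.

The peak of an instantaneous 1D plume sits at x = vt; there the Gaussian factor is 1 and C_max = M/(n_e·A·√(4πDt)), where n_e·A is the pore area the mass is dissolved in.
√(4πDt) = √(4π × 0.64 × 16) = 11.34 m, so C_max = 1.4/(0.28 × 9.9 × 11.34) = 0.0445 kg/m³.

0.0445 kg/m³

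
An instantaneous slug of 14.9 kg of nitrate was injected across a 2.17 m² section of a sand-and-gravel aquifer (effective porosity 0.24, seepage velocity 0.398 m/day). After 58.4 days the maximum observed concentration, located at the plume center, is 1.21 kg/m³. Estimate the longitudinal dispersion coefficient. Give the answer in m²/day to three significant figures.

0.762 m²/day

At the plume center C_max = M/(n_e·A·√(4πDt)), so D = M²/(4πt·(n_e·A·C_max)²).
n_e·A·C_max = 0.24 × 2.17 × 1.21 = 0.6302 kg/m.
D = 14.9²/(4π × 58.4 × 0.6302²) = 0.762 m²/day.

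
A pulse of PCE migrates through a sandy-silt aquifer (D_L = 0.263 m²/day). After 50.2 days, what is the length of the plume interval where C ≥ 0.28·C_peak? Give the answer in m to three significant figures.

The plume is Gaussian with σ = √(2Dt) = √(2 × 0.263 × 50.2) = 5.139 m.
C/C_peak = exp(−Δx²/(2σ²)) = 0.28 ⇒ Δx = σ·√(−2 ln 0.28) = 5.139 × 1.596 = 8.202 m.
Width = 2Δx = 16.4 m.

16.4 m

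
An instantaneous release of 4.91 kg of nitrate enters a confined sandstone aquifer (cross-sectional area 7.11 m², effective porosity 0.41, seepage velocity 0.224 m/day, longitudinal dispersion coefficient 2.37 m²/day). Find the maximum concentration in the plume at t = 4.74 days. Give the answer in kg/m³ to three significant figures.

0.142 kg/m³

The peak of an instantaneous 1D plume sits at x = vt; there the Gaussian factor is 1 and C_max = M/(n_e·A·√(4πDt)), where n_e·A is the pore area the mass is dissolved in.
√(4πDt) = √(4π × 2.37 × 4.74) = 11.88 m, so C_max = 4.91/(0.41 × 7.11 × 11.88) = 0.142 kg/m³.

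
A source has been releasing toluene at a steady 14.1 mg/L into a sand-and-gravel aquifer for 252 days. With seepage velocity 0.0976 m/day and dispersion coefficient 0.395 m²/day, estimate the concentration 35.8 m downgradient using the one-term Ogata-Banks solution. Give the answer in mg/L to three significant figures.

3.01 mg/L

For a continuous step input, C/C₀ ≈ ½·erfc((x−vt)/(2√(Dt))).
vt = 0.0976 × 252 = 24.5952 m and 2√(Dt) = 2√(0.395 × 252) = 19.95 m.
Argument (x−vt)/(2√(Dt)) = (35.8 − 24.5952)/19.95 = 0.5616; ½·erfc(0.5616) = 0.2135.
C = 14.1 × 0.2135 = 3.01 mg/L.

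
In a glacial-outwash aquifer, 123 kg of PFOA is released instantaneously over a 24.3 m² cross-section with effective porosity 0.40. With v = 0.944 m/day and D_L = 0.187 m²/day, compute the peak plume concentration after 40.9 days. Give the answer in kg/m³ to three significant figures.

1.29 kg/m³

The peak of an instantaneous 1D plume sits at x = vt; there the Gaussian factor is 1 and C_max = M/(n_e·A·√(4πDt)), where n_e·A is the pore area the mass is dissolved in.
√(4πDt) = √(4π × 0.187 × 40.9) = 9.804 m, so C_max = 123/(0.40 × 24.3 × 9.804) = 1.29 kg/m³.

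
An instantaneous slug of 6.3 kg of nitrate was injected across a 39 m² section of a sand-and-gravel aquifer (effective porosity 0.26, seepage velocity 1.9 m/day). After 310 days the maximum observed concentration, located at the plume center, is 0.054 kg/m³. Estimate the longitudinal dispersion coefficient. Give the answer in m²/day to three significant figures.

At the plume center C_max = M/(n_e·A·√(4πDt)), so D = M²/(4πt·(n_e·A·C_max)²).
n_e·A·C_max = 0.26 × 39 × 0.054 = 0.5476 kg/m.
D = 6.3²/(4π × 310 × 0.5476²) = 0.0340 m²/day.

0.0340 m²/day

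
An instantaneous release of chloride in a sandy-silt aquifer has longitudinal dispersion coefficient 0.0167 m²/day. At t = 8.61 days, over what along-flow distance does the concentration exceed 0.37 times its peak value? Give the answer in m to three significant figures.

1.51 m

The plume is Gaussian with σ = √(2Dt) = √(2 × 0.0167 × 8.61) = 0.5363 m.
C/C_peak = exp(−Δx²/(2σ²)) = 0.37 ⇒ Δx = σ·√(−2 ln 0.37) = 0.5363 × 1.410 = 0.7562 m.
Width = 2Δx = 1.51 m.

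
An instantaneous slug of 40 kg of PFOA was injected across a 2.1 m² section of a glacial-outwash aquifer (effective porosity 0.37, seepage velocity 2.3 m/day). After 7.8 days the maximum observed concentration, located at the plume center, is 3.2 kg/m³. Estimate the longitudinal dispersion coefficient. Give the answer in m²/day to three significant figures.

At the plume center C_max = M/(n_e·A·√(4πDt)), so D = M²/(4πt·(n_e·A·C_max)²).
n_e·A·C_max = 0.37 × 2.1 × 3.2 = 2.486 kg/m.
D = 40²/(4π × 7.8 × 2.486²) = 2.64 m²/day.

2.64 m²/day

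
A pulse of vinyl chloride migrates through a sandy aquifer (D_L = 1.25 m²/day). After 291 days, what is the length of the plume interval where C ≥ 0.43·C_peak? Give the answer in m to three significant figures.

The plume is Gaussian with σ = √(2Dt) = √(2 × 1.25 × 291) = 26.97 m.
C/C_peak = exp(−Δx²/(2σ²)) = 0.43 ⇒ Δx = σ·√(−2 ln 0.43) = 26.97 × 1.299 = 35.03 m.
Width = 2Δx = 70.1 m.

70.1 m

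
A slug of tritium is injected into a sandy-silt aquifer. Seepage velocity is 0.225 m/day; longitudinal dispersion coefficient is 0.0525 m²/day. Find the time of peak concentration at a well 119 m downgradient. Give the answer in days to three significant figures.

For the 1D instantaneous-source solution, setting ∂C/∂t = 0 at fixed x gives v²t² + 2Dt − x² = 0, so t = (√(D² + v²x²) − D)/v².
√(D² + v²x²) = √(0.0525² + 0.225² × 119²) = 26.78; v² = 0.050625.
t = (26.78 − 0.0525)/0.050625 = 528 days (vs. the pure-advection estimate x/v = 529 d).

528 days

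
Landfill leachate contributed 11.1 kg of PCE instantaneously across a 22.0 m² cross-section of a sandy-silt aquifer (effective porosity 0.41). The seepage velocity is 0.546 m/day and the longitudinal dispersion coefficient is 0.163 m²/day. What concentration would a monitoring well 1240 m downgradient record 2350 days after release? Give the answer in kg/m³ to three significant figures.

For an instantaneous plane source, C(x,t) = M/(n_e·A·√(4πDt)) · exp(−(x−vt)²/(4Dt)), with n_e·A the pore (flow) area.
Plume center vt = 0.546 × 2350 = 1283.1 m, so the well at 1240 m is 43.1 m upgradient of the peak.
√(4πDt) = 69.38 m, giving peak height M/(n_e·A·√(4πDt)) = 11.1/(0.41 × 22.0 × 69.38) = 0.01774 kg/m³.
(x−vt)²/(4Dt) = (-43.1)²/(4 × 0.163 × 2350) = 1.212; exp(−1.212) = 0.2976.
C = 0.01774 × 0.2976 = 0.00528 kg/m³.

0.00528 kg/m³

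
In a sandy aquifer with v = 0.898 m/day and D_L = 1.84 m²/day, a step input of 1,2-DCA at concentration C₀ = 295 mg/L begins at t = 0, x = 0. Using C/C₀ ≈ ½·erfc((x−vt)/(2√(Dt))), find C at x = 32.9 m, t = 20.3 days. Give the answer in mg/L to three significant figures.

13.2 mg/L

For a continuous step input, C/C₀ ≈ ½·erfc((x−vt)/(2√(Dt))).
vt = 0.898 × 20.3 = 18.2294 m and 2√(Dt) = 2√(1.84 × 20.3) = 12.22 m.
Argument (x−vt)/(2√(Dt)) = (32.9 − 18.2294)/12.22 = 1.201; ½·erfc(1.201) = 0.04471.
C = 295 × 0.04471 = 13.2 mg/L.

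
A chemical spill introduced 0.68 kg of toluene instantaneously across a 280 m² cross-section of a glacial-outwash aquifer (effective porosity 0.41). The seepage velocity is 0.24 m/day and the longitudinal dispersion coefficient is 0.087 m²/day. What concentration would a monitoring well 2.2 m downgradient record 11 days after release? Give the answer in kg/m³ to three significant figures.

0.00162 kg/m³

For an instantaneous plane source, C(x,t) = M/(n_e·A·√(4πDt)) · exp(−(x−vt)²/(4Dt)), with n_e·A the pore (flow) area.
Plume center vt = 0.24 × 11 = 2.64 m, so the well at 2.2 m is 0.44 m upgradient of the peak.
√(4πDt) = 3.468 m, giving peak height M/(n_e·A·√(4πDt)) = 0.68/(0.41 × 280 × 3.468) = 0.001708 kg/m³.
(x−vt)²/(4Dt) = (-0.44)²/(4 × 0.087 × 11) = 0.05057; exp(−0.05057) = 0.9507.
C = 0.001708 × 0.9507 = 0.00162 kg/m³.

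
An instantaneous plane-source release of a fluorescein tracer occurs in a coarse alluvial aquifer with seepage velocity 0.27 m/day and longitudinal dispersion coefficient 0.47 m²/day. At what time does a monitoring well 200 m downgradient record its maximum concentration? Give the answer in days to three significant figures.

734 days

For the 1D instantaneous-source solution, setting ∂C/∂t = 0 at fixed x gives v²t² + 2Dt − x² = 0, so t = (√(D² + v²x²) − D)/v².
√(D² + v²x²) = √(0.47² + 0.27² × 200²) = 54.00; v² = 0.0729.
t = (54.00 − 0.47)/0.0729 = 734 days (vs. the pure-advection estimate x/v = 741 d).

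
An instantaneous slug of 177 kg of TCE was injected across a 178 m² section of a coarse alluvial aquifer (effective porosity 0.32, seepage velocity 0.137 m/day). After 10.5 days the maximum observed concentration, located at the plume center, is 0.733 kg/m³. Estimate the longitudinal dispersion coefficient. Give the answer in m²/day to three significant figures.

0.136 m²/day

At the plume center C_max = M/(n_e·A·√(4πDt)), so D = M²/(4πt·(n_e·A·C_max)²).
n_e·A·C_max = 0.32 × 178 × 0.733 = 41.75 kg/m.
D = 177²/(4π × 10.5 × 41.75²) = 0.136 m²/day.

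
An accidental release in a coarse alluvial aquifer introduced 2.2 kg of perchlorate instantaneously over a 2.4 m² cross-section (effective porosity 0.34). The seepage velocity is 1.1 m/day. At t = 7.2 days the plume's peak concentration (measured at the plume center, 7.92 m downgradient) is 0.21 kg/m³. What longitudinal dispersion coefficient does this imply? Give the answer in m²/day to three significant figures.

1.82 m²/day

At the plume center C_max = M/(n_e·A·√(4πDt)), so D = M²/(4πt·(n_e·A·C_max)²).
n_e·A·C_max = 0.34 × 2.4 × 0.21 = 0.1714 kg/m.
D = 2.2²/(4π × 7.2 × 0.1714²) = 1.82 m²/day.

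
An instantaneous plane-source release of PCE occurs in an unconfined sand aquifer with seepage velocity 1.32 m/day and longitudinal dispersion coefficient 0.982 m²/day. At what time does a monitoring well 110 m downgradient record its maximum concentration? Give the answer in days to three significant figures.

For the 1D instantaneous-source solution, setting ∂C/∂t = 0 at fixed x gives v²t² + 2Dt − x² = 0, so t = (√(D² + v²x²) − D)/v².
√(D² + v²x²) = √(0.982² + 1.32² × 110²) = 145.2; v² = 1.7424.
t = (145.2 − 0.982)/1.7424 = 82.8 days (vs. the pure-advection estimate x/v = 83.3 d).

82.8 days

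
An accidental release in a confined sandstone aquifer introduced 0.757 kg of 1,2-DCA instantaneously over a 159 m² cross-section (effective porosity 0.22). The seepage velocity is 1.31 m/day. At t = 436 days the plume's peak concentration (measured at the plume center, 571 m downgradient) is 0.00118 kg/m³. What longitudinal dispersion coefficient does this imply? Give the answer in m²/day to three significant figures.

At the plume center C_max = M/(n_e·A·√(4πDt)), so D = M²/(4πt·(n_e·A·C_max)²).
n_e·A·C_max = 0.22 × 159 × 0.00118 = 0.04128 kg/m.
D = 0.757²/(4π × 436 × 0.04128²) = 0.0614 m²/day.

0.0614 m²/day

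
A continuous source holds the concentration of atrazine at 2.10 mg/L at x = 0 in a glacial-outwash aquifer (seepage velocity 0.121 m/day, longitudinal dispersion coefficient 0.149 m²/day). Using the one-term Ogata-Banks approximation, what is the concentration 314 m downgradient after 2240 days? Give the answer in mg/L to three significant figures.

0.101 mg/L

For a continuous step input, C/C₀ ≈ ½·erfc((x−vt)/(2√(Dt))).
vt = 0.121 × 2240 = 271.04 m and 2√(Dt) = 2√(0.149 × 2240) = 36.54 m.
Argument (x−vt)/(2√(Dt)) = (314 − 271.04)/36.54 = 1.176; ½·erfc(1.176) = 0.04814.
C = 2.10 × 0.04814 = 0.101 mg/L.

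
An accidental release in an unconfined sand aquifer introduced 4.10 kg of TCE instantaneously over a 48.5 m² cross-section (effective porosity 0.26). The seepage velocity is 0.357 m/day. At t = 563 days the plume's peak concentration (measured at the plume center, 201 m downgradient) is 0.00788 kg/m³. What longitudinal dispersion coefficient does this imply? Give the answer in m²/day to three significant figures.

At the plume center C_max = M/(n_e·A·√(4πDt)), so D = M²/(4πt·(n_e·A·C_max)²).
n_e·A·C_max = 0.26 × 48.5 × 0.00788 = 0.09937 kg/m.
D = 4.10²/(4π × 563 × 0.09937²) = 0.241 m²/day.

0.241 m²/day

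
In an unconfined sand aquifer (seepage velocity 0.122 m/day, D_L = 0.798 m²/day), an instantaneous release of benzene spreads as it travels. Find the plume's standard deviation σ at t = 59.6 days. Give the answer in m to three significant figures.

9.75 m

Dispersive spreading gives a Gaussian with σ² = 2Dt; advection only shifts the center.
σ = √(2 × 0.798 × 59.6) = 9.75 m.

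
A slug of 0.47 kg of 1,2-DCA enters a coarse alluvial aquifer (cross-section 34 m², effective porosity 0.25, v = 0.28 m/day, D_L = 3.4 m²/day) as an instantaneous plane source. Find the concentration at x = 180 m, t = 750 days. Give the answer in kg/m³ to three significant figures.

For an instantaneous plane source, C(x,t) = M/(n_e·A·√(4πDt)) · exp(−(x−vt)²/(4Dt)), with n_e·A the pore (flow) area.
Plume center vt = 0.28 × 750 = 210 m, so the well at 180 m is 30 m upgradient of the peak.
√(4πDt) = 179.0 m, giving peak height M/(n_e·A·√(4πDt)) = 0.47/(0.25 × 34 × 179.0) = 0.0003089 kg/m³.
(x−vt)²/(4Dt) = (-30)²/(4 × 3.4 × 750) = 0.08824; exp(−0.08824) = 0.9155.
C = 0.0003089 × 0.9155 = 0.000283 kg/m³.

0.000283 kg/m³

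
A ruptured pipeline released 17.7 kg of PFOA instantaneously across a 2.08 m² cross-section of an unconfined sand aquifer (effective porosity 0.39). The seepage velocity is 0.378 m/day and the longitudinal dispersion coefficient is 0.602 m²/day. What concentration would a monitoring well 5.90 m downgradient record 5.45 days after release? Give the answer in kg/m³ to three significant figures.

For an instantaneous plane source, C(x,t) = M/(n_e·A·√(4πDt)) · exp(−(x−vt)²/(4Dt)), with n_e·A the pore (flow) area.
Plume center vt = 0.378 × 5.45 = 2.0601 m, so the well at 5.90 m is 3.8399 m downgradient of the peak.
√(4πDt) = 6.421 m, giving peak height M/(n_e·A·√(4πDt)) = 17.7/(0.39 × 2.08 × 6.421) = 3.398 kg/m³.
(x−vt)²/(4Dt) = (3.8399)²/(4 × 0.602 × 5.45) = 1.124; exp(−1.124) = 0.3250.
C = 3.398 × 0.3250 = 1.10 kg/m³.

1.10 kg/m³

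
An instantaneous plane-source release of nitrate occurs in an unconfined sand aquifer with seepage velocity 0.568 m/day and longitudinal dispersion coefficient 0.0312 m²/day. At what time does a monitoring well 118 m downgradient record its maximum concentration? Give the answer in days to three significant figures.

208 days

For the 1D instantaneous-source solution, setting ∂C/∂t = 0 at fixed x gives v²t² + 2Dt − x² = 0, so t = (√(D² + v²x²) − D)/v².
√(D² + v²x²) = √(0.0312² + 0.568² × 118²) = 67.02; v² = 0.322624.
t = (67.02 − 0.0312)/0.322624 = 208 days (vs. the pure-advection estimate x/v = 208 d).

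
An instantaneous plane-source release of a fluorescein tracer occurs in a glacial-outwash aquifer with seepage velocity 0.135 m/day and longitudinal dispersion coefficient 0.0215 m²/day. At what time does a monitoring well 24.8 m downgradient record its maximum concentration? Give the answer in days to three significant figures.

For the 1D instantaneous-source solution, setting ∂C/∂t = 0 at fixed x gives v²t² + 2Dt − x² = 0, so t = (√(D² + v²x²) − D)/v².
√(D² + v²x²) = √(0.0215² + 0.135² × 24.8²) = 3.348; v² = 0.018225.
t = (3.348 − 0.0215)/0.018225 = 183 days (vs. the pure-advection estimate x/v = 184 d).

183 days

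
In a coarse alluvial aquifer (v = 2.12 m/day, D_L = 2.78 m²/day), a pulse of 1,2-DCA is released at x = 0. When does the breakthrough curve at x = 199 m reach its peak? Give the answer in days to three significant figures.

93.3 days

For the 1D instantaneous-source solution, setting ∂C/∂t = 0 at fixed x gives v²t² + 2Dt − x² = 0, so t = (√(D² + v²x²) − D)/v².
√(D² + v²x²) = √(2.78² + 2.12² × 199²) = 421.9; v² = 4.4944.
t = (421.9 − 2.78)/4.4944 = 93.3 days (vs. the pure-advection estimate x/v = 93.9 d).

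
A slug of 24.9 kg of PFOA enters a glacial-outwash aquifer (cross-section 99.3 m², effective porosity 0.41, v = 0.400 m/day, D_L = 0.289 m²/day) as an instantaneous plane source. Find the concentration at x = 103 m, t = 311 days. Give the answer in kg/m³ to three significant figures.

For an instantaneous plane source, C(x,t) = M/(n_e·A·√(4πDt)) · exp(−(x−vt)²/(4Dt)), with n_e·A the pore (flow) area.
Plume center vt = 0.400 × 311 = 124.4 m, so the well at 103 m is 21.4 m upgradient of the peak.
√(4πDt) = 33.61 m, giving peak height M/(n_e·A·√(4πDt)) = 24.9/(0.41 × 99.3 × 33.61) = 0.01820 kg/m³.
(x−vt)²/(4Dt) = (-21.4)²/(4 × 0.289 × 311) = 1.274; exp(−1.274) = 0.2797.
C = 0.01820 × 0.2797 = 0.00509 kg/m³.

0.00509 kg/m³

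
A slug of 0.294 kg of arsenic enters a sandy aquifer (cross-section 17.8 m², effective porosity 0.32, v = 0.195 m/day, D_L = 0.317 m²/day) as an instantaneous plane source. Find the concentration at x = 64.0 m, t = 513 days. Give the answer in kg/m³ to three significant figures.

For an instantaneous plane source, C(x,t) = M/(n_e·A·√(4πDt)) · exp(−(x−vt)²/(4Dt)), with n_e·A the pore (flow) area.
Plume center vt = 0.195 × 513 = 100.035 m, so the well at 64.0 m is 36.035 m upgradient of the peak.
√(4πDt) = 45.21 m, giving peak height M/(n_e·A·√(4πDt)) = 0.294/(0.32 × 17.8 × 45.21) = 0.001142 kg/m³.
(x−vt)²/(4Dt) = (-36.035)²/(4 × 0.317 × 513) = 1.996; exp(−1.996) = 0.1359.
C = 0.001142 × 0.1359 = 0.000155 kg/m³.

0.000155 kg/m³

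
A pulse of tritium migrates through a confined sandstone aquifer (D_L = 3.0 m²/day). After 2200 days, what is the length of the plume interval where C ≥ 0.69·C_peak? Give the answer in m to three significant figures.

198 m

The plume is Gaussian with σ = √(2Dt) = √(2 × 3.0 × 2200) = 114.9 m.
C/C_peak = exp(−Δx²/(2σ²)) = 0.69 ⇒ Δx = σ·√(−2 ln 0.69) = 114.9 × 0.8615 = 98.99 m.
Width = 2Δx = 198 m.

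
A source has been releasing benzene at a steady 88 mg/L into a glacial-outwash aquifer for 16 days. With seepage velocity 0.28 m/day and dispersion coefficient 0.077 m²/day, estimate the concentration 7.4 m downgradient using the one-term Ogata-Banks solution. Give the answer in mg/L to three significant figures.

2.77 mg/L

For a continuous step input, C/C₀ ≈ ½·erfc((x−vt)/(2√(Dt))).
vt = 0.28 × 16 = 4.48 m and 2√(Dt) = 2√(0.077 × 16) = 2.220 m.
Argument (x−vt)/(2√(Dt)) = (7.4 − 4.48)/2.220 = 1.315; ½·erfc(1.315) = 0.03146.
C = 88 × 0.03146 = 2.77 mg/L.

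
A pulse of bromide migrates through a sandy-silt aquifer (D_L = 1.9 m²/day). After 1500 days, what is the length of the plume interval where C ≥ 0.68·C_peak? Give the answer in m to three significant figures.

133 m

The plume is Gaussian with σ = √(2Dt) = √(2 × 1.9 × 1500) = 75.50 m.
C/C_peak = exp(−Δx²/(2σ²)) = 0.68 ⇒ Δx = σ·√(−2 ln 0.68) = 75.50 × 0.8783 = 66.31 m.
Width = 2Δx = 133 m.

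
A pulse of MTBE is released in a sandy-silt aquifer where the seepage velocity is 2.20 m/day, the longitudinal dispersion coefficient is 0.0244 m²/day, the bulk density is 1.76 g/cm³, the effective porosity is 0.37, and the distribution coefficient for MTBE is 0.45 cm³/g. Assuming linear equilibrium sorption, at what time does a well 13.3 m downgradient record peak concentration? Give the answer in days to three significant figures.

19.0 days

Retardation factor R = 1 + ρ_b·K_d/n = 1 + 1.76 × 0.45/0.37 = 3.141.
Sorption retards both mechanisms: v_R = v/R = 0.7004 m/day, D_R = D/R = 0.007768 m²/day.
Peak time from v_R²t² + 2D_R t − x² = 0: t = (√(D_R² + v_R²x²) − D_R)/v_R².
√(D_R² + v_R²x²) = √(0.007768² + 0.7004² × 13.3²) = 9.315; v_R² = 0.4906.
t = (9.315 − 0.007768)/0.4906 = 19.0 days.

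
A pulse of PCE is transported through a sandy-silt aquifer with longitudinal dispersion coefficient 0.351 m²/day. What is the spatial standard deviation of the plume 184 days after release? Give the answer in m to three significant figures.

Dispersive spreading gives a Gaussian with σ² = 2Dt; advection only shifts the center.
σ = √(2 × 0.351 × 184) = 11.4 m.

11.4 m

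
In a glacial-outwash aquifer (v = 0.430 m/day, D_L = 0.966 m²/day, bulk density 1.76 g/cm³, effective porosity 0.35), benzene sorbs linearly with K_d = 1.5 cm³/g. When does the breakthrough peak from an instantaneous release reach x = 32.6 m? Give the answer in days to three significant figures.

605 days

Retardation factor R = 1 + ρ_b·K_d/n = 1 + 1.76 × 1.5/0.35 = 8.543.
Sorption retards both mechanisms: v_R = v/R = 0.05033 m/day, D_R = D/R = 0.1131 m²/day.
Peak time from v_R²t² + 2D_R t − x² = 0: t = (√(D_R² + v_R²x²) − D_R)/v_R².
√(D_R² + v_R²x²) = √(0.1131² + 0.05033² × 32.6²) = 1.645; v_R² = 0.002533.
t = (1.645 − 0.1131)/0.002533 = 605 days.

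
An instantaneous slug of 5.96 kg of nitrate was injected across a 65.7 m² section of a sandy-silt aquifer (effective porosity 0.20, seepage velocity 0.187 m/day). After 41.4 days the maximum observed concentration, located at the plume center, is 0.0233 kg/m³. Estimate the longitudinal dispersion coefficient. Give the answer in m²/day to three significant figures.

At the plume center C_max = M/(n_e·A·√(4πDt)), so D = M²/(4πt·(n_e·A·C_max)²).
n_e·A·C_max = 0.20 × 65.7 × 0.0233 = 0.3062 kg/m.
D = 5.96²/(4π × 41.4 × 0.3062²) = 0.728 m²/day.

0.728 m²/day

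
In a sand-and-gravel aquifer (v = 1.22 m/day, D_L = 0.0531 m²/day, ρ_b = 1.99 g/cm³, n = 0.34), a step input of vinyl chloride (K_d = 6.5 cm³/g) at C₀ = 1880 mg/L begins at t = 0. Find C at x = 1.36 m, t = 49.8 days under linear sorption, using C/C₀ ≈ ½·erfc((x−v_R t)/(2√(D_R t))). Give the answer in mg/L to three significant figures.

1320 mg/L

Retardation factor R = 1 + ρ_b·K_d/n = 1 + 1.99 × 6.5/0.34 = 39.04.
Sorption retards both mechanisms: v_R = v/R = 0.03125 m/day, D_R = D/R = 0.001360 m²/day.
v_R·t = 0.03125 × 49.8 = 1.55625 m; 2√(D_R t) = 0.5205 m; argument = (1.36 − 1.55625)/0.5205 = -0.3770.
C = C₀ × ½·erfc(-0.3770) = 1880 × 0.7030 = 1320 mg/L.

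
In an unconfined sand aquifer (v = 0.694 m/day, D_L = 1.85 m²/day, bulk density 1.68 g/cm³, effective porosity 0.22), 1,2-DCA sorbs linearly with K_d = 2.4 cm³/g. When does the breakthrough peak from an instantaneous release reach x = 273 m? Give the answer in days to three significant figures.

Retardation factor R = 1 + ρ_b·K_d/n = 1 + 1.68 × 2.4/0.22 = 19.33.
Sorption retards both mechanisms: v_R = v/R = 0.03590 m/day, D_R = D/R = 0.09571 m²/day.
Peak time from v_R²t² + 2D_R t − x² = 0: t = (√(D_R² + v_R²x²) − D_R)/v_R².
√(D_R² + v_R²x²) = √(0.09571² + 0.03590² × 273²) = 9.801; v_R² = 0.001289.
t = (9.801 − 0.09571)/0.001289 = 7530 days.

7530 days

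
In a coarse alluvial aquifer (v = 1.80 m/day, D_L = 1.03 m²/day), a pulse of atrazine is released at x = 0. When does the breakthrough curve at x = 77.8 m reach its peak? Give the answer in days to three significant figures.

42.9 days

For the 1D instantaneous-source solution, setting ∂C/∂t = 0 at fixed x gives v²t² + 2Dt − x² = 0, so t = (√(D² + v²x²) − D)/v².
√(D² + v²x²) = √(1.03² + 1.80² × 77.8²) = 140.0; v² = 3.24.
t = (140.0 − 1.03)/3.24 = 42.9 days (vs. the pure-advection estimate x/v = 43.2 d).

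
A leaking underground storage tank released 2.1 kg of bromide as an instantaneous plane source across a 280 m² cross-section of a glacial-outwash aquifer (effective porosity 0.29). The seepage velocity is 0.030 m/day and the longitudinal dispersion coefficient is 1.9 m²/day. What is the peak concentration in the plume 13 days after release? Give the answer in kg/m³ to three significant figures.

0.00147 kg/m³

The peak of an instantaneous 1D plume sits at x = vt; there the Gaussian factor is 1 and C_max = M/(n_e·A·√(4πDt)), where n_e·A is the pore area the mass is dissolved in.
√(4πDt) = √(4π × 1.9 × 13) = 17.62 m, so C_max = 2.1/(0.29 × 280 × 17.62) = 0.00147 kg/m³.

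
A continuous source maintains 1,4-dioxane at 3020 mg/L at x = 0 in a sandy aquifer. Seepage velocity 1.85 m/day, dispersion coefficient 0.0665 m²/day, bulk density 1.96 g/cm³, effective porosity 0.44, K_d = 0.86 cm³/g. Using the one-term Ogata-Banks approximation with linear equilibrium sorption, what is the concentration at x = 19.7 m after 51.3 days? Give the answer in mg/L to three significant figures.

1450 mg/L

Retardation factor R = 1 + ρ_b·K_d/n = 1 + 1.96 × 0.86/0.44 = 4.831.
Sorption retards both mechanisms: v_R = v/R = 0.3829 m/day, D_R = D/R = 0.01377 m²/day.
v_R·t = 0.3829 × 51.3 = 19.64277 m; 2√(D_R t) = 1.681 m; argument = (19.7 − 19.64277)/1.681 = 0.03405.
C = C₀ × ½·erfc(0.03405) = 3020 × 0.4808 = 1450 mg/L.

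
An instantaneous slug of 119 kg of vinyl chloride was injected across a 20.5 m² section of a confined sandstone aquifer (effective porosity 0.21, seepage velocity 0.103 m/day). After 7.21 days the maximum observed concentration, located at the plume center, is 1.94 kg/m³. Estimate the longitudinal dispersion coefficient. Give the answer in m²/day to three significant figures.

At the plume center C_max = M/(n_e·A·√(4πDt)), so D = M²/(4πt·(n_e·A·C_max)²).
n_e·A·C_max = 0.21 × 20.5 × 1.94 = 8.352 kg/m.
D = 119²/(4π × 7.21 × 8.352²) = 2.24 m²/day.

2.24 m²/day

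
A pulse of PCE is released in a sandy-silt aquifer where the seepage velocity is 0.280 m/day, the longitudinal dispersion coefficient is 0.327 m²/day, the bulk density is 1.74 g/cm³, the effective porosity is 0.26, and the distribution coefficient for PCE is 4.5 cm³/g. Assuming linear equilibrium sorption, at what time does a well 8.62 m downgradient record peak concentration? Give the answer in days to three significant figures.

Retardation factor R = 1 + ρ_b·K_d/n = 1 + 1.74 × 4.5/0.26 = 31.12.
Sorption retards both mechanisms: v_R = v/R = 0.008997 m/day, D_R = D/R = 0.01051 m²/day.
Peak time from v_R²t² + 2D_R t − x² = 0: t = (√(D_R² + v_R²x²) − D_R)/v_R².
√(D_R² + v_R²x²) = √(0.01051² + 0.008997² × 8.62²) = 0.07826; v_R² = 8.095e-05.
t = (0.07826 − 0.01051)/8.095e-05 = 837 days.

837 days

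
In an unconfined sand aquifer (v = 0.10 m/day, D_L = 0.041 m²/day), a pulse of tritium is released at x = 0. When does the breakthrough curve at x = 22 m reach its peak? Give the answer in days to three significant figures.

For the 1D instantaneous-source solution, setting ∂C/∂t = 0 at fixed x gives v²t² + 2Dt − x² = 0, so t = (√(D² + v²x²) − D)/v².
√(D² + v²x²) = √(0.041² + 0.10² × 22²) = 2.200; v² = 0.01.
t = (2.200 − 0.041)/0.01 = 216 days (vs. the pure-advection estimate x/v = 220 d).

216 days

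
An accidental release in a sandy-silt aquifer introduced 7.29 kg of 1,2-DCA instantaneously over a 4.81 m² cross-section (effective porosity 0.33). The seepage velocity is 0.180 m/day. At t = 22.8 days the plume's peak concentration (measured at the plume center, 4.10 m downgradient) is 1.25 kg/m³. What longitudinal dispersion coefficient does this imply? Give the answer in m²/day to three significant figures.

0.0471 m²/day

At the plume center C_max = M/(n_e·A·√(4πDt)), so D = M²/(4πt·(n_e·A·C_max)²).
n_e·A·C_max = 0.33 × 4.81 × 1.25 = 1.984 kg/m.
D = 7.29²/(4π × 22.8 × 1.984²) = 0.0471 m²/day.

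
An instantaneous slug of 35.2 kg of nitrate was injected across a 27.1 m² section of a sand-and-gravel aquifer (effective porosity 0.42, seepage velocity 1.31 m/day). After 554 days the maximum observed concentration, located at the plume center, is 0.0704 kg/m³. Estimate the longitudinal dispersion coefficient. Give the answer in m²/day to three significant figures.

0.277 m²/day

At the plume center C_max = M/(n_e·A·√(4πDt)), so D = M²/(4πt·(n_e·A·C_max)²).
n_e·A·C_max = 0.42 × 27.1 × 0.0704 = 0.8013 kg/m.
D = 35.2²/(4π × 554 × 0.8013²) = 0.277 m²/day.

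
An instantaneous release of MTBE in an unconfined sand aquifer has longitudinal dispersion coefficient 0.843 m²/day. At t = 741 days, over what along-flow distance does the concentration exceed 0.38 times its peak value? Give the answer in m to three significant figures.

98.3 m

The plume is Gaussian with σ = √(2Dt) = √(2 × 0.843 × 741) = 35.35 m.
C/C_peak = exp(−Δx²/(2σ²)) = 0.38 ⇒ Δx = σ·√(−2 ln 0.38) = 35.35 × 1.391 = 49.17 m.
Width = 2Δx = 98.3 m.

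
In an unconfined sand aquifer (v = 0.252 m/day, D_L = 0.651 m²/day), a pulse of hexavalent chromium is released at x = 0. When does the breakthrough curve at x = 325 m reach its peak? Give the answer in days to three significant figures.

For the 1D instantaneous-source solution, setting ∂C/∂t = 0 at fixed x gives v²t² + 2Dt − x² = 0, so t = (√(D² + v²x²) − D)/v².
√(D² + v²x²) = √(0.651² + 0.252² × 325²) = 81.90; v² = 0.063504.
t = (81.90 − 0.651)/0.063504 = 1280 days (vs. the pure-advection estimate x/v = 1290 d).

1280 days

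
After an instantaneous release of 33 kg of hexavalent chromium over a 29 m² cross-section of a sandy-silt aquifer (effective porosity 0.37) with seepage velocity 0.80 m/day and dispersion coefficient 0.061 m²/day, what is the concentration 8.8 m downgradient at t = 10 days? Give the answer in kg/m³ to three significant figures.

For an instantaneous plane source, C(x,t) = M/(n_e·A·√(4πDt)) · exp(−(x−vt)²/(4Dt)), with n_e·A the pore (flow) area.
Plume center vt = 0.80 × 10 = 8 m, so the well at 8.8 m is 0.8 m downgradient of the peak.
√(4πDt) = 2.769 m, giving peak height M/(n_e·A·√(4πDt)) = 33/(0.37 × 29 × 2.769) = 1.111 kg/m³.
(x−vt)²/(4Dt) = (0.8)²/(4 × 0.061 × 10) = 0.2623; exp(−0.2623) = 0.7693.
C = 1.111 × 0.7693 = 0.855 kg/m³.

0.855 kg/m³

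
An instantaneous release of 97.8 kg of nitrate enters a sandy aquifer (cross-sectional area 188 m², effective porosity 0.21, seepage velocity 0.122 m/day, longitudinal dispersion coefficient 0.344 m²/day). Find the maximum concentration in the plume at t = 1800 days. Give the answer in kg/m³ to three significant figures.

The peak of an instantaneous 1D plume sits at x = vt; there the Gaussian factor is 1 and C_max = M/(n_e·A·√(4πDt)), where n_e·A is the pore area the mass is dissolved in.
√(4πDt) = √(4π × 0.344 × 1800) = 88.21 m, so C_max = 97.8/(0.21 × 188 × 88.21) = 0.0281 kg/m³.

0.0281 kg/m³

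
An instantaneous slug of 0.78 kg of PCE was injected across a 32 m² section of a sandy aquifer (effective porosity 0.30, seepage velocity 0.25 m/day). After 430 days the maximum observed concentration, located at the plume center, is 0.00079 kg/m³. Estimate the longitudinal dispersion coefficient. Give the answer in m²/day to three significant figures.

1.96 m²/day

At the plume center C_max = M/(n_e·A·√(4πDt)), so D = M²/(4πt·(n_e·A·C_max)²).
n_e·A·C_max = 0.30 × 32 × 0.00079 = 0.007584 kg/m.
D = 0.78²/(4π × 430 × 0.007584²) = 1.96 m²/day.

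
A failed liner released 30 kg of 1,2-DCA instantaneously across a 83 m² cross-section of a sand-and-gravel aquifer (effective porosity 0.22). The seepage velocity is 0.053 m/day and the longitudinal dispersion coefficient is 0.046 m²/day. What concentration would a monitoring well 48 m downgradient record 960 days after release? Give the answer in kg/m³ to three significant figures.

0.0665 kg/m³

For an instantaneous plane source, C(x,t) = M/(n_e·A·√(4πDt)) · exp(−(x−vt)²/(4Dt)), with n_e·A the pore (flow) area.
Plume center vt = 0.053 × 960 = 50.88 m, so the well at 48 m is 2.88 m upgradient of the peak.
√(4πDt) = 23.56 m, giving peak height M/(n_e·A·√(4πDt)) = 30/(0.22 × 83 × 23.56) = 0.06973 kg/m³.
(x−vt)²/(4Dt) = (-2.88)²/(4 × 0.046 × 960) = 0.04696; exp(−0.04696) = 0.9541.
C = 0.06973 × 0.9541 = 0.0665 kg/m³.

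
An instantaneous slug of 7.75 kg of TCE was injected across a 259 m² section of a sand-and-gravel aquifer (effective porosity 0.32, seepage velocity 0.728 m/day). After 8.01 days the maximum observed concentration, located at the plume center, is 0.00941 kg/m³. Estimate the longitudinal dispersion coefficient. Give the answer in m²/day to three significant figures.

At the plume center C_max = M/(n_e·A·√(4πDt)), so D = M²/(4πt·(n_e·A·C_max)²).
n_e·A·C_max = 0.32 × 259 × 0.00941 = 0.7799 kg/m.
D = 7.75²/(4π × 8.01 × 0.7799²) = 0.981 m²/day.

0.981 m²/day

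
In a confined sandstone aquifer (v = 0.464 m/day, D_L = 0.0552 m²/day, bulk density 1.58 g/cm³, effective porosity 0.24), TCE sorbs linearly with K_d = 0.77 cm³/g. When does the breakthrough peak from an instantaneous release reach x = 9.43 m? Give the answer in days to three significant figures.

Retardation factor R = 1 + ρ_b·K_d/n = 1 + 1.58 × 0.77/0.24 = 6.069.
Sorption retards both mechanisms: v_R = v/R = 0.07645 m/day, D_R = D/R = 0.009095 m²/day.
Peak time from v_R²t² + 2D_R t − x² = 0: t = (√(D_R² + v_R²x²) − D_R)/v_R².
√(D_R² + v_R²x²) = √(0.009095² + 0.07645² × 9.43²) = 0.7210; v_R² = 0.005845.
t = (0.7210 − 0.009095)/0.005845 = 122 days.

122 days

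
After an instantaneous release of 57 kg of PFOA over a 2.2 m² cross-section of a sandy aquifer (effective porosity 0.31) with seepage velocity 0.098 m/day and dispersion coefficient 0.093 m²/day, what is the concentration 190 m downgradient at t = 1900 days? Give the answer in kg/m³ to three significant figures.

For an instantaneous plane source, C(x,t) = M/(n_e·A·√(4πDt)) · exp(−(x−vt)²/(4Dt)), with n_e·A the pore (flow) area.
Plume center vt = 0.098 × 1900 = 186.2 m, so the well at 190 m is 3.8 m downgradient of the peak.
√(4πDt) = 47.12 m, giving peak height M/(n_e·A·√(4πDt)) = 57/(0.31 × 2.2 × 47.12) = 1.774 kg/m³.
(x−vt)²/(4Dt) = (3.8)²/(4 × 0.093 × 1900) = 0.02043; exp(−0.02043) = 0.9798.
C = 1.774 × 0.9798 = 1.74 kg/m³.

1.74 kg/m³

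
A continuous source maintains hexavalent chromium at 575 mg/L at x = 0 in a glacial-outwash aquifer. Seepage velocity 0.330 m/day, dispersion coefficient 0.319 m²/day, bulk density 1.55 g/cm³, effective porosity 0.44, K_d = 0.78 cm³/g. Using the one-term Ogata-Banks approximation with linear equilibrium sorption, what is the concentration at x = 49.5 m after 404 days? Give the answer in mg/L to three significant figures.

26.8 mg/L

Retardation factor R = 1 + ρ_b·K_d/n = 1 + 1.55 × 0.78/0.44 = 3.748.
Sorption retards both mechanisms: v_R = v/R = 0.08805 m/day, D_R = D/R = 0.08511 m²/day.
v_R·t = 0.08805 × 404 = 35.5722 m; 2√(D_R t) = 11.73 m; argument = (49.5 − 35.5722)/11.73 = 1.187.
C = C₀ × ½·erfc(1.187) = 575 × 0.04661 = 26.8 mg/L.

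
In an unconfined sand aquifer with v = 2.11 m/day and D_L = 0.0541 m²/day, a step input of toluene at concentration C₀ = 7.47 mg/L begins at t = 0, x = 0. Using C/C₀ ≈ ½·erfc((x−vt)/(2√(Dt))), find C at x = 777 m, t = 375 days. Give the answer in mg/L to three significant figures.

For a continuous step input, C/C₀ ≈ ½·erfc((x−vt)/(2√(Dt))).
vt = 2.11 × 375 = 791.25 m and 2√(Dt) = 2√(0.0541 × 375) = 9.008 m.
Argument (x−vt)/(2√(Dt)) = (777 − 791.25)/9.008 = -1.582; ½·erfc(-1.582) = 0.9874.
C = 7.47 × 0.9874 = 7.38 mg/L.

7.38 mg/L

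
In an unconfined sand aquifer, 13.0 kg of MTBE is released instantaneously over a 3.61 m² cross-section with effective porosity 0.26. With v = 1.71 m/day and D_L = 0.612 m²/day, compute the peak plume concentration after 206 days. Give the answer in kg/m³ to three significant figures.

The peak of an instantaneous 1D plume sits at x = vt; there the Gaussian factor is 1 and C_max = M/(n_e·A·√(4πDt)), where n_e·A is the pore area the mass is dissolved in.
√(4πDt) = √(4π × 0.612 × 206) = 39.80 m, so C_max = 13.0/(0.26 × 3.61 × 39.80) = 0.348 kg/m³.

0.348 kg/m³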